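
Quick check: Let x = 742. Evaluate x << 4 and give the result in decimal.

11872

742 = 00001011100110
shift left by 4 → 10111001100000 = 11872
(equivalently, 742 × 2^4 = 742 × 16)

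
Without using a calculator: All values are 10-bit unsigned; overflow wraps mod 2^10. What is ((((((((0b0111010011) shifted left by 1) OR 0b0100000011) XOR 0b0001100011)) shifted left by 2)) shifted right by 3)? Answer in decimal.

98

0b0111010011 = 0111010011
→ shifted left by 1 (mod 2^10) → 1110100110 = 934
0b0100000011 = 0100000011
→ OR → 1110100111 = 935
0b0001100011 = 0001100011
→ XOR → 1111000100 = 964
→ shifted left by 2 (mod 2^10) → 1100010000 = 784
→ shifted right by 3 → 0001100010 = 98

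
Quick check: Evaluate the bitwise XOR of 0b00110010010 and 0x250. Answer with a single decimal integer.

a = 0110010010
0x250 = 1001010000
XOR → 1111000010 = 962

962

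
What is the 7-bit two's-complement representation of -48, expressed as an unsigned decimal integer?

80

48 in 7 bits: 0110000
Invert: 1001111
Add 1:  1010000 = 80
(Check: 2^7 - 48 = 128 - 48 = 80.)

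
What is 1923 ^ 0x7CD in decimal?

78

1923 = 11110000011
0x7CD = 11111001101
XOR → 00001001110 = 78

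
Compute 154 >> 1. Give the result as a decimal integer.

77

154 = 10011010
shift right by 1 → 01001101 = 77
(equivalently, floor(154 / 2))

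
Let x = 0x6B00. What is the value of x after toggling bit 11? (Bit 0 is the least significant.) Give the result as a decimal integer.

x = 110101100000000
bit 11 is currently 1; toggle it via x ^ (1 << 11) = x ^ 2048
→ 110001100000000 = 25344

25344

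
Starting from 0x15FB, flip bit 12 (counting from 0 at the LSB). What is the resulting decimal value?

x = 1010111111011
bit 12 is currently 1; toggle it via x ^ (1 << 12) = x ^ 4096
→ 0010111111011 = 1531

1531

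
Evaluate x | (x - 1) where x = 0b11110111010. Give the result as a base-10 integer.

1979

x = 11110111010 = 1978
x - 1 = 11110111001
OR    = 11110111011 = 1979
(x | (x - 1) sets all bits below the lowest set bit.)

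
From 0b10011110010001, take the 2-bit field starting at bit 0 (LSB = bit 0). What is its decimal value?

v = 10011110010001
Shift right by 0: 10011110010001
Mask low 2 bits: 01 = 1

1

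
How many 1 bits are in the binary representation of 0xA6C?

6

0xA6C = 101001101100
Count the 1s: 1 + 1 + 1 + 1 + 1 + 1 = 6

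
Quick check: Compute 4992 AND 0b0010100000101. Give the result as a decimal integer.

256

4992 = 1001110000000
b = 0010100000101
AND → 0000100000000 = 256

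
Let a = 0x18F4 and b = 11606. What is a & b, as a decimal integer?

2132

0x18F4 = 01100011110100
11606 = 10110101010110
AND → 00100001010100 = 2132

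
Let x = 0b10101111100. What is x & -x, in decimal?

x = 10101111100 = 1404
-x (two's complement) = …01010000100
AND   = 00000000100 = 4
(x & -x isolates the lowest set bit of x.)

4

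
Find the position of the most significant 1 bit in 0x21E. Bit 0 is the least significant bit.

0x21E = 1000011110
The topmost 1 is at position 9 (since 2^9 = 512 ≤ 542 < 1024).

9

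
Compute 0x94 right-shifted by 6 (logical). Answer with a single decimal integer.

2

0x94 = 10010100
shift right by 6 → 00000010 = 2
(equivalently, floor(148 / 64))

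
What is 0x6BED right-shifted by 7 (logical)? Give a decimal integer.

215

0x6BED = 110101111101101
shift right by 7 → 000000011010111 = 215
(equivalently, floor(27629 / 128))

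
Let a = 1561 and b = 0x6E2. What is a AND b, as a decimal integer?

1536

1561 = 11000011001
0x6E2 = 11011100010
AND → 11000000000 = 1536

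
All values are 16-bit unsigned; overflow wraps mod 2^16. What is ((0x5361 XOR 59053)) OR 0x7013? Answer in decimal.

62943

0x5361 = 0101001101100001
59053 = 1110011010101101
→ XOR → 1011010111001100 = 46540
0x7013 = 0111000000010011
→ OR → 1111010111011111 = 62943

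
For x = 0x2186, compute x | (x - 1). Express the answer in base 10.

8583

x = 10000110000110 = 8582
x - 1 = 10000110000101
OR    = 10000110000111 = 8583
(x | (x - 1) sets all bits below the lowest set bit.)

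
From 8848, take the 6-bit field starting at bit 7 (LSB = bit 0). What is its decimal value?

5

v = 10001010010000
Shift right by 7: 1000101
Mask low 6 bits: 000101 = 5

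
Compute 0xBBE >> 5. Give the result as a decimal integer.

93

0xBBE = 101110111110
shift right by 5 → 000001011101 = 93
(equivalently, floor(3006 / 32))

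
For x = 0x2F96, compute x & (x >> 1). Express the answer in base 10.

x = 10111110010110 = 12182
x>>1 = 01011111001011
AND  = 00011110000010 = 1922
(x & (x >> 1) has a 1 wherever x has two consecutive 1 bits.)

1922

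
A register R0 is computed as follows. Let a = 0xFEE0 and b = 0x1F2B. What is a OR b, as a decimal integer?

65515

0xFEE0 = 1111111011100000
0x1F2B = 0001111100101011
 OR → 1111111111101011 = 65515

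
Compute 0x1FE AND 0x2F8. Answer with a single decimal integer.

248

0x1FE = 0111111110
0x2F8 = 1011111000
AND → 0011111000 = 248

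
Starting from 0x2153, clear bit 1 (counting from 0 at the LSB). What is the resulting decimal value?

8529

x = 10000101010011
bit 1 is currently 1; clear it via x & ~(1 << 1) = x & ~2
→ 10000101010001 = 8529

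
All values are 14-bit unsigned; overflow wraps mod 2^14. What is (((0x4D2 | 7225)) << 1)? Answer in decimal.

14838

0x4D2 = 00010011010010
7225 = 01110000111001
→ | → 01110011111011 = 7419
→ << 1 (mod 2^14) → 11100111110110 = 14838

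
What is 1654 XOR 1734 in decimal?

176

1654 = 11001110110
1734 = 11011000110
XOR → 00010110000 = 176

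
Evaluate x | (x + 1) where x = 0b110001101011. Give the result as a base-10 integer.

3183

x = 110001101011 = 3179
x + 1 = 110001101100
OR    = 110001101111 = 3183
(x | (x + 1) sets the lowest cleared bit.)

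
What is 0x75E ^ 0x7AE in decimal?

0x75E = 11101011110
0x7AE = 11110101110
XOR → 00011110000 = 240

240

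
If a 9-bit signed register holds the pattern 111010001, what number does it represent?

-47

pattern = 111010001 (MSB is 1 ⇒ negative)
Invert: 000101110, add 1 → 000101111 = 47, so the value is -47.
(Equivalently: 465 - 2^9 = 465 - 512 = -47.)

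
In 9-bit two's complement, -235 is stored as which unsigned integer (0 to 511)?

277

235 in 9 bits: 011101011
Invert: 100010100
Add 1:  100010101 = 277
(Check: 2^9 - 235 = 512 - 235 = 277.)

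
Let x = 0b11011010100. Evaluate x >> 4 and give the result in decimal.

x = 11011010100
shift right by 4 → 00001101101 = 109
(equivalently, floor(1748 / 16))

109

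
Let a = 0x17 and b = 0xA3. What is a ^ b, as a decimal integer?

180

0x17 = 00010111
0xA3 = 10100011
XOR → 10110100 = 180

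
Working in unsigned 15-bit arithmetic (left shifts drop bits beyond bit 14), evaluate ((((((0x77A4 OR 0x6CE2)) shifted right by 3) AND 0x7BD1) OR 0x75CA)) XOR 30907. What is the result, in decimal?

0x77A4 = 111011110100100
0x6CE2 = 110110011100010
→ OR → 111111111100110 = 32742
→ shifted right by 3 → 000111111111100 = 4092
0x7BD1 = 111101111010001
→ AND → 000101111010000 = 3024
0x75CA = 111010111001010
→ OR → 111111111011010 = 32730
30907 = 111100010111011
→ XOR → 000011101100001 = 1889

1889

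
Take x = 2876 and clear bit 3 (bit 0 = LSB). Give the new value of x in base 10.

x = 101100111100
bit 3 is currently 1; clear it via x & ~(1 << 3) = x & ~8
→ 101100110100 = 2868

2868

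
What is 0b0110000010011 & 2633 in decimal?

a = 110000010011
2633 = 101001001001
AND → 100000000001 = 2049

2049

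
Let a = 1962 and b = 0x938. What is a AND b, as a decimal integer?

1962 = 011110101010
0x938 = 100100111000
AND → 000100101000 = 296

296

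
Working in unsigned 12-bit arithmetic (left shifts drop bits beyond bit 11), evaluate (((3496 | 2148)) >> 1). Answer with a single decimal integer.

1782

3496 = 110110101000
2148 = 100001100100
→ | → 110111101100 = 3564
→ >> 1 → 011011110110 = 1782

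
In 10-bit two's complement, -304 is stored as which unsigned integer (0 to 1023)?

720

304 in 10 bits: 0100110000
Invert: 1011001111
Add 1:  1011010000 = 720
(Check: 2^10 - 304 = 1024 - 304 = 720.)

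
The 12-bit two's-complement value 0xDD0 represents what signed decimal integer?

-560

pattern = 110111010000 (MSB is 1 ⇒ negative)
Invert: 001000101111, add 1 → 001000110000 = 560, so the value is -560.
(Equivalently: 3536 - 2^12 = 3536 - 4096 = -560.)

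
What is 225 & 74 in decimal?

64

225 = 11100001
74 = 01001010
AND → 01000000 = 64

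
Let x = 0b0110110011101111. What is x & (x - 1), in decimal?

27886

x = 110110011101111 = 27887
x - 1 = 110110011101110
AND   = 110110011101110 = 27886
(x & (x - 1) clears the lowest set bit of x.)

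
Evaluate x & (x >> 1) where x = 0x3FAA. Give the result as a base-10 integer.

x = 11111110101010 = 16298
x>>1 = 01111111010101
AND  = 01111110000000 = 8064
(x & (x >> 1) has a 1 wherever x has two consecutive 1 bits.)

8064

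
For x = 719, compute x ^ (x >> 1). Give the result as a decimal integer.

x = 1011001111 = 719
x>>1 = 0101100111
XOR  = 1110101000 = 936
(x ^ (x >> 1) gives the standard binary-reflected Gray code of x.)

936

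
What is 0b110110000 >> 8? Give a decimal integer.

x = 110110000
shift right by 8 → 000000001 = 1
(equivalently, floor(432 / 256))

1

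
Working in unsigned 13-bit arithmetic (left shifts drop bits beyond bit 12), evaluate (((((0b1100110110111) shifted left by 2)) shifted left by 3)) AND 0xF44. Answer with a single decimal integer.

1600

0b1100110110111 = 1100110110111
→ shifted left by 2 (mod 2^13) → 0011011011100 = 1756
→ shifted left by 3 (mod 2^13) → 1011011100000 = 5856
0xF44 = 0111101000100
→ AND → 0011001000000 = 1600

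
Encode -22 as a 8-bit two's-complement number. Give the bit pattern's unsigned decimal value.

22 in 8 bits: 00010110
Invert: 11101001
Add 1:  11101010 = 234
(Check: 2^8 - 22 = 256 - 22 = 234.)

234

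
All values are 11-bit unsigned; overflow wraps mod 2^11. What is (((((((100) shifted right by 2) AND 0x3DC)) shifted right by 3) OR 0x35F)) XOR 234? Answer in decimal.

949

100 = 00001100100
→ shifted right by 2 → 00000011001 = 25
0x3DC = 01111011100
→ AND → 00000011000 = 24
→ shifted right by 3 → 00000000011 = 3
0x35F = 01101011111
→ OR → 01101011111 = 863
234 = 00011101010
→ XOR → 01110110101 = 949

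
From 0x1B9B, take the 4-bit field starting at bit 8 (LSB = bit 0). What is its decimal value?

v = 01101110011011
Shift right by 8: 011011
Mask low 4 bits: 1011 = 11

11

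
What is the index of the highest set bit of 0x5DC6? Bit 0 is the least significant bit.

14

0x5DC6 = 101110111000110
The topmost 1 is at position 14 (since 2^14 = 16384 ≤ 24006 < 32768).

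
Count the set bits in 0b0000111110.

n = 111110
Count the 1s: 1 + 1 + 1 + 1 + 1 = 5

5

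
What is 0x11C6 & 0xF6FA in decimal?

4290

0x11C6 = 0001000111000110
0xF6FA = 1111011011111010
AND → 0001000011000010 = 4290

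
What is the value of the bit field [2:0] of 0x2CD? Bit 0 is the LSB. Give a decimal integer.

5

v = 01011001101
Shift right by 0: 01011001101
Mask low 3 bits: 101 = 5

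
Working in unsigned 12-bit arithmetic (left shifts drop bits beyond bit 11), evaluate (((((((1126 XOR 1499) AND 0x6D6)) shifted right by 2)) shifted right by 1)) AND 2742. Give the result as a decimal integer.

1126 = 010001100110
1499 = 010111011011
→ XOR → 000110111101 = 445
0x6D6 = 011011010110
→ AND → 000010010100 = 148
→ shifted right by 2 → 000000100101 = 37
→ shifted right by 1 → 000000010010 = 18
2742 = 101010110110
→ AND → 000000010010 = 18

18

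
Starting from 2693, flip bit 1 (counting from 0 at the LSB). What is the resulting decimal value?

2695

x = 0101010000101
bit 1 is currently 0; toggle it via x ^ (1 << 1) = x ^ 2
→ 0101010000111 = 2695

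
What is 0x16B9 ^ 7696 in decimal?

0x16B9 = 1011010111001
7696 = 1111000010000
XOR → 0100010101001 = 2217

2217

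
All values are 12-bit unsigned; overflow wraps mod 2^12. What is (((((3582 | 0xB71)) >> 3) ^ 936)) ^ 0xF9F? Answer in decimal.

3528

3582 = 110111111110
0xB71 = 101101110001
→ | → 111111111111 = 4095
→ >> 3 → 000111111111 = 511
936 = 001110101000
→ ^ → 001001010111 = 599
0xF9F = 111110011111
→ ^ → 110111001000 = 3528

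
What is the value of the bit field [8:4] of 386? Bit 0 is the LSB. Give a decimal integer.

24

v = 000110000010
Shift right by 4: 00011000
Mask low 5 bits: 11000 = 24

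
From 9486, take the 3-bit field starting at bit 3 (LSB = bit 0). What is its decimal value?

v = 10010100001110
Shift right by 3: 10010100001
Mask low 3 bits: 001 = 1

1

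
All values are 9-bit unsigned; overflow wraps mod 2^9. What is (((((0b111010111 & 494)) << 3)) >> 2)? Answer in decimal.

0b111010111 = 111010111
494 = 111101110
→ & → 111000110 = 454
→ << 3 (mod 2^9) → 000110000 = 48
→ >> 2 → 000001100 = 12

12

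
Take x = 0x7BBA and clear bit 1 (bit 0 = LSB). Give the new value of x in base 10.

x = 111101110111010
bit 1 is currently 1; clear it via x & ~(1 << 1) = x & ~2
→ 111101110111000 = 31672

31672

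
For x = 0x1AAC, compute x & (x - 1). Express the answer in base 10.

x = 1101010101100 = 6828
x - 1 = 1101010101011
AND   = 1101010101000 = 6824
(x & (x - 1) clears the lowest set bit of x.)

6824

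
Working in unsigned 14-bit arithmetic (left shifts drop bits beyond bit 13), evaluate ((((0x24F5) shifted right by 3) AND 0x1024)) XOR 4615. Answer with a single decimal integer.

0x24F5 = 10010011110101
→ shifted right by 3 → 00010010011110 = 1182
0x1024 = 01000000100100
→ AND → 00000000000100 = 4
4615 = 01001000000111
→ XOR → 01001000000011 = 4611

4611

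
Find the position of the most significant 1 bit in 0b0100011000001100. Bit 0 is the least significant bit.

0b0100011000001100 = 100011000001100
The topmost 1 is at position 14 (since 2^14 = 16384 ≤ 17932 < 32768).

14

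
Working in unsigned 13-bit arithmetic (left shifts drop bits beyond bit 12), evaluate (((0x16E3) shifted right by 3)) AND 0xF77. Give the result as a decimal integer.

596

0x16E3 = 1011011100011
→ shifted right by 3 → 0001011011100 = 732
0xF77 = 0111101110111
→ AND → 0001001010100 = 596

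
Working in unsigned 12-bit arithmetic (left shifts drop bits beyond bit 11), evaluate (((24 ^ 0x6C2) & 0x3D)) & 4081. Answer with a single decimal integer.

16

24 = 000000011000
0x6C2 = 011011000010
→ ^ → 011011011010 = 1754
0x3D = 000000111101
→ & → 000000011000 = 24
4081 = 111111110001
→ & → 000000010000 = 16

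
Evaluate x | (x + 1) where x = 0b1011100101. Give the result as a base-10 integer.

743

x = 1011100101 = 741
x + 1 = 1011100110
OR    = 1011100111 = 743
(x | (x + 1) sets the lowest cleared bit.)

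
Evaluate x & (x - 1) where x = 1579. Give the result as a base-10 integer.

x = 11000101011 = 1579
x - 1 = 11000101010
AND   = 11000101010 = 1578
(x & (x - 1) clears the lowest set bit of x.)

1578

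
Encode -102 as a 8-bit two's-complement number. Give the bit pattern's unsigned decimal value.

102 in 8 bits: 01100110
Invert: 10011001
Add 1:  10011010 = 154
(Check: 2^8 - 102 = 256 - 102 = 154.)

154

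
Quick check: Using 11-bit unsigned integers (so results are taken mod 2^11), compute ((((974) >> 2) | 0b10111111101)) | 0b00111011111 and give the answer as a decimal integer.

1535

974 = 01111001110
→ >> 2 → 00011110011 = 243
0b10111111101 = 10111111101
→ | → 10111111111 = 1535
0b00111011111 = 00111011111
→ | → 10111111111 = 1535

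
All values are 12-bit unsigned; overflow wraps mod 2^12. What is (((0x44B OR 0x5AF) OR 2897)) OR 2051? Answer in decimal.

0x44B = 010001001011
0x5AF = 010110101111
→ OR → 010111101111 = 1519
2897 = 101101010001
→ OR → 111111111111 = 4095
2051 = 100000000011
→ OR → 111111111111 = 4095

4095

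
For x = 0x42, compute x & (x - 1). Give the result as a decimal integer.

64

x = 1000010 = 66
x - 1 = 1000001
AND   = 1000000 = 64
(x & (x - 1) clears the lowest set bit of x.)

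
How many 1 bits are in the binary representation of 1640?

1640 = 11001101000
Count the 1s: 1 + 1 + 1 + 1 + 1 = 5

5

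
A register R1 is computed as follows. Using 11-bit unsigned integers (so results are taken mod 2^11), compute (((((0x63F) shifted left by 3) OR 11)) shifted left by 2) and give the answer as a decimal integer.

0x63F = 11000111111
→ shifted left by 3 (mod 2^11) → 00111111000 = 504
11 = 00000001011
→ OR → 00111111011 = 507
→ shifted left by 2 (mod 2^11) → 11111101100 = 2028

2028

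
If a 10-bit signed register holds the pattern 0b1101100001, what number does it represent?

pattern = 1101100001 (MSB is 1 ⇒ negative)
Invert: 0010011110, add 1 → 0010011111 = 159, so the value is -159.
(Equivalently: 865 - 2^10 = 865 - 1024 = -159.)

-159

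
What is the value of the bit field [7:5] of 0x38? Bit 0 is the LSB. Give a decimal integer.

1

v = 0000111000
Shift right by 5: 00001
Mask low 3 bits: 001 = 1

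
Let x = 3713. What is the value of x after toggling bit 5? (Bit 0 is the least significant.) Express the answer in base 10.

3745

x = 111010000001
bit 5 is currently 0; toggle it via x ^ (1 << 5) = x ^ 32
→ 111010100001 = 3745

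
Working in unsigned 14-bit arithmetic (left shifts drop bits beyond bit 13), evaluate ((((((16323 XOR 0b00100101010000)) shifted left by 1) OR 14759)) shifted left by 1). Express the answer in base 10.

15182

16323 = 11111111000011
0b00100101010000 = 00100101010000
→ XOR → 11011010010011 = 13971
→ shifted left by 1 (mod 2^14) → 10110100100110 = 11558
14759 = 11100110100111
→ OR → 11110110100111 = 15783
→ shifted left by 1 (mod 2^14) → 11101101001110 = 15182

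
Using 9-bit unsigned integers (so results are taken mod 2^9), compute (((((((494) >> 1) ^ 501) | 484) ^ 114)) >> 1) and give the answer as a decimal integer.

494 = 111101110
→ >> 1 → 011110111 = 247
501 = 111110101
→ ^ → 100000010 = 258
484 = 111100100
→ | → 111100110 = 486
114 = 001110010
→ ^ → 110010100 = 404
→ >> 1 → 011001010 = 202

202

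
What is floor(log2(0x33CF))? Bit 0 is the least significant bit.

0x33CF = 11001111001111
The topmost 1 is at position 13 (since 2^13 = 8192 ≤ 13263 < 16384).

13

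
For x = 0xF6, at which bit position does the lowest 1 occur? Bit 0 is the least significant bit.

0xF6 = 11110110
Trailing zeros: 1, so the lowest set bit is bit 1 (value 2).

1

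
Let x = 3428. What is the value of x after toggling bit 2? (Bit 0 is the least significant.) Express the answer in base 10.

3424

x = 110101100100
bit 2 is currently 1; toggle it via x ^ (1 << 2) = x ^ 4
→ 110101100000 = 3424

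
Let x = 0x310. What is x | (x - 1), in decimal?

x = 1100010000 = 784
x - 1 = 1100001111
OR    = 1100011111 = 799
(x | (x - 1) sets all bits below the lowest set bit.)

799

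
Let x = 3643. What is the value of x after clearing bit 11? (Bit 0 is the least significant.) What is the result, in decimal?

1595

x = 111000111011
bit 11 is currently 1; clear it via x & ~(1 << 11) = x & ~2048
→ 011000111011 = 1595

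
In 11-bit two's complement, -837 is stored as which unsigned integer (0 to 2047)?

1211

837 in 11 bits: 01101000101
Invert: 10010111010
Add 1:  10010111011 = 1211
(Check: 2^11 - 837 = 2048 - 837 = 1211.)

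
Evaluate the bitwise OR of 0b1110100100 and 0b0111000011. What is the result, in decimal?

999

a = 1110100100
b = 0111000011
 OR → 1111100111 = 999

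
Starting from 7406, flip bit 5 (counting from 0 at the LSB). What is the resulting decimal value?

x = 1110011101110
bit 5 is currently 1; toggle it via x ^ (1 << 5) = x ^ 32
→ 1110011001110 = 7374

7374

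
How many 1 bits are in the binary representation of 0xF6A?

0xF6A = 111101101010
Count the 1s: 1 + 1 + 1 + 1 + 1 + 1 + 1 + 1 = 8

8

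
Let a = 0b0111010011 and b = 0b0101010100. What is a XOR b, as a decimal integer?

135

a = 111010011
b = 101010100
XOR → 010000111 = 135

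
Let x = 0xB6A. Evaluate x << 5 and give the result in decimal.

93504

0xB6A = 00000101101101010
shift left by 5 → 10110110101000000 = 93504
(equivalently, 2922 × 2^5 = 2922 × 32)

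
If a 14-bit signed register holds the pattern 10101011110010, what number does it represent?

pattern = 10101011110010 (MSB is 1 ⇒ negative)
Invert: 01010100001101, add 1 → 01010100001110 = 5390, so the value is -5390.
(Equivalently: 10994 - 2^14 = 10994 - 16384 = -5390.)

-5390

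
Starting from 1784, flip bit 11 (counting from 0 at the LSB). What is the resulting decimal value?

x = 011011111000
bit 11 is currently 0; toggle it via x ^ (1 << 11) = x ^ 2048
→ 111011111000 = 3832

3832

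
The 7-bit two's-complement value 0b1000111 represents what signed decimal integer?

-57

pattern = 1000111 (MSB is 1 ⇒ negative)
Invert: 0111000, add 1 → 0111001 = 57, so the value is -57.
(Equivalently: 71 - 2^7 = 71 - 128 = -57.)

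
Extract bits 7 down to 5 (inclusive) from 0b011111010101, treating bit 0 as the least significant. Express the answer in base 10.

6

v = 011111010101
Shift right by 5: 0111110
Mask low 3 bits: 110 = 6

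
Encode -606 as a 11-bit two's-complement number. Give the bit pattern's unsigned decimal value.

1442

606 in 11 bits: 01001011110
Invert: 10110100001
Add 1:  10110100010 = 1442
(Check: 2^11 - 606 = 2048 - 606 = 1442.)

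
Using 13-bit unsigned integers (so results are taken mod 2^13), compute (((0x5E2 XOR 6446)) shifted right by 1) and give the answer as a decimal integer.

0x5E2 = 0010111100010
6446 = 1100100101110
→ XOR → 1110011001100 = 7372
→ shifted right by 1 → 0111001100110 = 3686

3686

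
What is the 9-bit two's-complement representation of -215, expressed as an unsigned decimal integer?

215 in 9 bits: 011010111
Invert: 100101000
Add 1:  100101001 = 297
(Check: 2^9 - 215 = 512 - 215 = 297.)

297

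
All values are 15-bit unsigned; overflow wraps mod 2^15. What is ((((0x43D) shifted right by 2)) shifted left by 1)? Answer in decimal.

542

0x43D = 000010000111101
→ shifted right by 2 → 000000100001111 = 271
→ shifted left by 1 (mod 2^15) → 000001000011110 = 542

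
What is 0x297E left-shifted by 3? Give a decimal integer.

84976

0x297E = 00010100101111110
shift left by 3 → 10100101111110000 = 84976
(equivalently, 10622 × 2^3 = 10622 × 8)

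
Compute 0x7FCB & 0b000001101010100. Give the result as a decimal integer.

0x7FCB = 111111111001011
b = 000001101010100
AND → 000001101000000 = 832

832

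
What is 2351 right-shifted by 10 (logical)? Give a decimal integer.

2351 = 100100101111
shift right by 10 → 000000000010 = 2
(equivalently, floor(2351 / 1024))

2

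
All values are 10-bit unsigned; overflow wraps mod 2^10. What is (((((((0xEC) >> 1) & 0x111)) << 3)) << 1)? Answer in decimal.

256

0xEC = 0011101100
→ >> 1 → 0001110110 = 118
0x111 = 0100010001
→ & → 0000010000 = 16
→ << 3 (mod 2^10) → 0010000000 = 128
→ << 1 (mod 2^10) → 0100000000 = 256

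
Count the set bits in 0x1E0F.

8

0x1E0F = 1111000001111
Count the 1s: 1 + 1 + 1 + 1 + 1 + 1 + 1 + 1 = 8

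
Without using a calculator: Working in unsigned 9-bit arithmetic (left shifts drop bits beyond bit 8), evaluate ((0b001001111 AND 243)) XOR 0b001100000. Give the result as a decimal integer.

35

0b001001111 = 001001111
243 = 011110011
→ AND → 001000011 = 67
0b001100000 = 001100000
→ XOR → 000100011 = 35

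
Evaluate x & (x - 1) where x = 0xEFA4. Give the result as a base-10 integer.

x = 1110111110100100 = 61348
x - 1 = 1110111110100011
AND   = 1110111110100000 = 61344
(x & (x - 1) clears the lowest set bit of x.)

61344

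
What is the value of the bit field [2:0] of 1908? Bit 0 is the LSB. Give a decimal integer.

v = 0011101110100
Shift right by 0: 0011101110100
Mask low 3 bits: 100 = 4

4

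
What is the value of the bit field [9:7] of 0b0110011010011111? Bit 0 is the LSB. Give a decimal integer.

5

v = 0110011010011111
Shift right by 7: 011001101
Mask low 3 bits: 101 = 5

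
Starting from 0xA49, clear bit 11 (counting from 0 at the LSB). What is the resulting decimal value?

x = 101001001001
bit 11 is currently 1; clear it via x & ~(1 << 11) = x & ~2048
→ 001001001001 = 585

585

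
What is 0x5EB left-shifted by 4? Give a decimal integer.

0x5EB = 000010111101011
shift left by 4 → 101111010110000 = 24240
(equivalently, 1515 × 2^4 = 1515 × 16)

24240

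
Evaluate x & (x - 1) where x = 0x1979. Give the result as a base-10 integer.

x = 1100101111001 = 6521
x - 1 = 1100101111000
AND   = 1100101111000 = 6520
(x & (x - 1) clears the lowest set bit of x.)

6520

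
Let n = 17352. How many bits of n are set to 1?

6

17352 = 100001111001000
Count the 1s: 1 + 1 + 1 + 1 + 1 + 1 = 6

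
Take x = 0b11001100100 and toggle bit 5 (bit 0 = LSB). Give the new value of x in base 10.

x = 11001100100
bit 5 is currently 1; toggle it via x ^ (1 << 5) = x ^ 32
→ 11001000100 = 1604

1604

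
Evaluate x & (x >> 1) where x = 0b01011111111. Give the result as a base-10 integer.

127

x = 1011111111 = 767
x>>1 = 0101111111
AND  = 0001111111 = 127
(x & (x >> 1) has a 1 wherever x has two consecutive 1 bits.)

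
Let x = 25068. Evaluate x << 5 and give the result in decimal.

802176

25068 = 00000110000111101100
shift left by 5 → 11000011110110000000 = 802176
(equivalently, 25068 × 2^5 = 25068 × 32)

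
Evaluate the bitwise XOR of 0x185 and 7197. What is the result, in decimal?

7576

0x185 = 0000110000101
7197 = 1110000011101
XOR → 1110110011000 = 7576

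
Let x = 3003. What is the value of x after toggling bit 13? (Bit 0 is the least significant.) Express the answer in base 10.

x = 00101110111011
bit 13 is currently 0; toggle it via x ^ (1 << 13) = x ^ 8192
→ 10101110111011 = 11195

11195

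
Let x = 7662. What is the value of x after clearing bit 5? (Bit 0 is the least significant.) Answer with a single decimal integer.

x = 001110111101110
bit 5 is currently 1; clear it via x & ~(1 << 5) = x & ~32
→ 001110111001110 = 7630

7630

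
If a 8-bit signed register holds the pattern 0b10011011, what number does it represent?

pattern = 10011011 (MSB is 1 ⇒ negative)
Invert: 01100100, add 1 → 01100101 = 101, so the value is -101.
(Equivalently: 155 - 2^8 = 155 - 256 = -101.)

-101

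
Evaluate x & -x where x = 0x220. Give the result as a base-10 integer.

32

x = 1000100000 = 544
-x (two's complement) = …0111100000
AND   = 0000100000 = 32
(x & -x isolates the lowest set bit of x.)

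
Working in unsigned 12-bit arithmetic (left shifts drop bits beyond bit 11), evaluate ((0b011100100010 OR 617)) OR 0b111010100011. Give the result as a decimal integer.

0b011100100010 = 011100100010
617 = 001001101001
→ OR → 011101101011 = 1899
0b111010100011 = 111010100011
→ OR → 111111101011 = 4075

4075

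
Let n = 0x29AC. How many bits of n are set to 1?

0x29AC = 10100110101100
Count the 1s: 1 + 1 + 1 + 1 + 1 + 1 + 1 = 7

7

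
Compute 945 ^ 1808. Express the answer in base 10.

945 = 01110110001
1808 = 11100010000
XOR → 10010100001 = 1185

1185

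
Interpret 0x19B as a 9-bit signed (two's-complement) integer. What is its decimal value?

-101

pattern = 110011011 (MSB is 1 ⇒ negative)
Invert: 001100100, add 1 → 001100101 = 101, so the value is -101.
(Equivalently: 411 - 2^9 = 411 - 512 = -101.)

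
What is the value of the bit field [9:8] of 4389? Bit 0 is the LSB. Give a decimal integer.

1

v = 01000100100101
Shift right by 8: 010001
Mask low 2 bits: 01 = 1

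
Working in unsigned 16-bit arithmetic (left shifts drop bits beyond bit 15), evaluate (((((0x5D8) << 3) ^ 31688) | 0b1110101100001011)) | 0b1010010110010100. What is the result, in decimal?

65439

0x5D8 = 0000010111011000
→ << 3 (mod 2^16) → 0010111011000000 = 11968
31688 = 0111101111001000
→ ^ → 0101010100001000 = 21768
0b1110101100001011 = 1110101100001011
→ | → 1111111100001011 = 65291
0b1010010110010100 = 1010010110010100
→ | → 1111111110011111 = 65439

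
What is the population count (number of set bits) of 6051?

8

6051 = 1011110100011
Count the 1s: 1 + 1 + 1 + 1 + 1 + 1 + 1 + 1 = 8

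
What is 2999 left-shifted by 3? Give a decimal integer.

23992

2999 = 000101110110111
shift left by 3 → 101110110111000 = 23992
(equivalently, 2999 × 2^3 = 2999 × 8)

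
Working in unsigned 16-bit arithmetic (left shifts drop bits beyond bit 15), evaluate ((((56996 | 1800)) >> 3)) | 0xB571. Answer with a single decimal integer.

49141

56996 = 1101111010100100
1800 = 0000011100001000
→ | → 1101111110101100 = 57260
→ >> 3 → 0001101111110101 = 7157
0xB571 = 1011010101110001
→ | → 1011111111110101 = 49141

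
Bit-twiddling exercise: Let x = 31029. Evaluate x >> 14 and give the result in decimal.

31029 = 111100100110101
shift right by 14 → 000000000000001 = 1
(equivalently, floor(31029 / 16384))

1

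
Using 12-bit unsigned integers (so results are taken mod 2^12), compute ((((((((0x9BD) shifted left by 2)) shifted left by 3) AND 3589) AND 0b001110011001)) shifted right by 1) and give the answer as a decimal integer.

0x9BD = 100110111101
→ shifted left by 2 (mod 2^12) → 011011110100 = 1780
→ shifted left by 3 (mod 2^12) → 011110100000 = 1952
3589 = 111000000101
→ AND → 011000000000 = 1536
0b001110011001 = 001110011001
→ AND → 001000000000 = 512
→ shifted right by 1 → 000100000000 = 256

256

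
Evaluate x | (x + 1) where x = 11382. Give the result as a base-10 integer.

11383

x = 10110001110110 = 11382
x + 1 = 10110001110111
OR    = 10110001110111 = 11383
(x | (x + 1) sets the lowest cleared bit.)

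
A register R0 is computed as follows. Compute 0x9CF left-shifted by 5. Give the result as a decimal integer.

0x9CF = 00000100111001111
shift left by 5 → 10011100111100000 = 80352
(equivalently, 2511 × 2^5 = 2511 × 32)

80352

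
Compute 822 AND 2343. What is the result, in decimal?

822 = 001100110110
2343 = 100100100111
AND → 000100100110 = 294

294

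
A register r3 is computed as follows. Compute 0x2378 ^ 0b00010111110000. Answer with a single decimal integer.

9864

0x2378 = 10001101111000
b = 00010111110000
XOR → 10011010001000 = 9864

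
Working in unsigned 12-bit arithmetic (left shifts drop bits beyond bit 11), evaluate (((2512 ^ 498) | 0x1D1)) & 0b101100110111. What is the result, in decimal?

2355

2512 = 100111010000
498 = 000111110010
→ ^ → 100000100010 = 2082
0x1D1 = 000111010001
→ | → 100111110011 = 2547
0b101100110111 = 101100110111
→ & → 100100110011 = 2355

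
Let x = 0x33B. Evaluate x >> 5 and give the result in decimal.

25

0x33B = 1100111011
shift right by 5 → 0000011001 = 25
(equivalently, floor(827 / 32))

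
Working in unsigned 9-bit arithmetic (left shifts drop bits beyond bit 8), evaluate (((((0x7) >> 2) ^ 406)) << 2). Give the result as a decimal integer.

0x7 = 000000111
→ >> 2 → 000000001 = 1
406 = 110010110
→ ^ → 110010111 = 407
→ << 2 (mod 2^9) → 001011100 = 92

92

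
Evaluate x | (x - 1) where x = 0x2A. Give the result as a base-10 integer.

x = 101010 = 42
x - 1 = 101001
OR    = 101011 = 43
(x | (x - 1) sets all bits below the lowest set bit.)

43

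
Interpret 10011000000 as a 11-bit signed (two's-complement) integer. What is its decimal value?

pattern = 10011000000 (MSB is 1 ⇒ negative)
Invert: 01100111111, add 1 → 01101000000 = 832, so the value is -832.
(Equivalently: 1216 - 2^11 = 1216 - 2048 = -832.)

-832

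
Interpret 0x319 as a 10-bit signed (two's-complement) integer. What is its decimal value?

-231

pattern = 1100011001 (MSB is 1 ⇒ negative)
Invert: 0011100110, add 1 → 0011100111 = 231, so the value is -231.
(Equivalently: 793 - 2^10 = 793 - 1024 = -231.)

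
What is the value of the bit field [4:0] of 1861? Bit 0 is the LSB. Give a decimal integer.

5

v = 11101000101
Shift right by 0: 11101000101
Mask low 5 bits: 00101 = 5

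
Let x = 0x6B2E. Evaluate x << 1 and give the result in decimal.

0x6B2E = 0110101100101110
shift left by 1 → 1101011001011100 = 54876
(equivalently, 27438 × 2^1 = 27438 × 2)

54876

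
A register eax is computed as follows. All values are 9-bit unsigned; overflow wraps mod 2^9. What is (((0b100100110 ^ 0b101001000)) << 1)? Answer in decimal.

220

0b100100110 = 100100110
0b101001000 = 101001000
→ ^ → 001101110 = 110
→ << 1 (mod 2^9) → 011011100 = 220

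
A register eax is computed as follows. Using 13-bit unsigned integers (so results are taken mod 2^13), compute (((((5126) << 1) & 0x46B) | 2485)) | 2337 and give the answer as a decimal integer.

5126 = 1010000000110
→ << 1 (mod 2^13) → 0100000001100 = 2060
0x46B = 0010001101011
→ & → 0000000001000 = 8
2485 = 0100110110101
→ | → 0100110111101 = 2493
2337 = 0100100100001
→ | → 0100110111101 = 2493

2493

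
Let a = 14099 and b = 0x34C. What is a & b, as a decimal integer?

768

14099 = 11011100010011
0x34C = 00001101001100
AND → 00001100000000 = 768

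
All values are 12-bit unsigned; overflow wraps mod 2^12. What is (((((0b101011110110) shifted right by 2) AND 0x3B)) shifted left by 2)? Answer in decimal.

228

0b101011110110 = 101011110110
→ shifted right by 2 → 001010111101 = 701
0x3B = 000000111011
→ AND → 000000111001 = 57
→ shifted left by 2 (mod 2^12) → 000011100100 = 228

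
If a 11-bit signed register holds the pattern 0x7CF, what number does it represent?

-49

pattern = 11111001111 (MSB is 1 ⇒ negative)
Invert: 00000110000, add 1 → 00000110001 = 49, so the value is -49.
(Equivalently: 1999 - 2^11 = 1999 - 2048 = -49.)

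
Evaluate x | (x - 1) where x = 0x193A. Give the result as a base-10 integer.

6459

x = 1100100111010 = 6458
x - 1 = 1100100111001
OR    = 1100100111011 = 6459
(x | (x - 1) sets all bits below the lowest set bit.)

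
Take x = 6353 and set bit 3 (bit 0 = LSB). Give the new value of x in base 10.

x = 1100011010001
bit 3 is currently 0; set it via x | (1 << 3) = x | 8
→ 1100011011001 = 6361

6361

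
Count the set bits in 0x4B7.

7

0x4B7 = 10010110111
Count the 1s: 1 + 1 + 1 + 1 + 1 + 1 + 1 = 7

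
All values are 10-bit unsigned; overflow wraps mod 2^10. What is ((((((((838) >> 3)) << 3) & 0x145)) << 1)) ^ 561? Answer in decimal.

177

838 = 1101000110
→ >> 3 → 0001101000 = 104
→ << 3 (mod 2^10) → 1101000000 = 832
0x145 = 0101000101
→ & → 0101000000 = 320
→ << 1 (mod 2^10) → 1010000000 = 640
561 = 1000110001
→ ^ → 0010110001 = 177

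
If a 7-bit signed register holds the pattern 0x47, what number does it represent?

-57

pattern = 1000111 (MSB is 1 ⇒ negative)
Invert: 0111000, add 1 → 0111001 = 57, so the value is -57.
(Equivalently: 71 - 2^7 = 71 - 128 = -57.)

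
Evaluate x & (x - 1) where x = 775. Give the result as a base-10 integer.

x = 1100000111 = 775
x - 1 = 1100000110
AND   = 1100000110 = 774
(x & (x - 1) clears the lowest set bit of x.)

774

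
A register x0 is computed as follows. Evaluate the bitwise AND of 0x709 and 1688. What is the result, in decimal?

1544

0x709 = 11100001001
1688 = 11010011000
AND → 11000001000 = 1544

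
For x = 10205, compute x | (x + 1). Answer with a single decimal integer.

x = 10011111011101 = 10205
x + 1 = 10011111011110
OR    = 10011111011111 = 10207
(x | (x + 1) sets the lowest cleared bit.)

10207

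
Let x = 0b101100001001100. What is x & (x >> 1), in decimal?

2052

x = 101100001001100 = 22604
x>>1 = 010110000100110
AND  = 000100000000100 = 2052
(x & (x >> 1) has a 1 wherever x has two consecutive 1 bits.)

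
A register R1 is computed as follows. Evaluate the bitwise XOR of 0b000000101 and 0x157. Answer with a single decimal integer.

a = 000000101
0x157 = 101010111
XOR → 101010010 = 338

338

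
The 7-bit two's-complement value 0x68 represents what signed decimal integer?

-24

pattern = 1101000 (MSB is 1 ⇒ negative)
Invert: 0010111, add 1 → 0011000 = 24, so the value is -24.
(Equivalently: 104 - 2^7 = 104 - 128 = -24.)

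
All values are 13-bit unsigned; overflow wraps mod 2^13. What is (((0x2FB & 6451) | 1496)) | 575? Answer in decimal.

0x2FB = 0001011111011
6451 = 1100100110011
→ & → 0000000110011 = 51
1496 = 0010111011000
→ | → 0010111111011 = 1531
575 = 0001000111111
→ | → 0011111111111 = 2047

2047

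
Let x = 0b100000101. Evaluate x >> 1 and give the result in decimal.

x = 100000101
shift right by 1 → 010000010 = 130
(equivalently, floor(261 / 2))

130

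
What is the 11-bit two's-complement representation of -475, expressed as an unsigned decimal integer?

475 in 11 bits: 00111011011
Invert: 11000100100
Add 1:  11000100101 = 1573
(Check: 2^11 - 475 = 2048 - 475 = 1573.)

1573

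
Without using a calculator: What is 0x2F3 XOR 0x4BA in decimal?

0x2F3 = 01011110011
0x4BA = 10010111010
XOR → 11001001001 = 1609

1609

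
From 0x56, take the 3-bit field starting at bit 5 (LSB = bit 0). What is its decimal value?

v = 001010110
Shift right by 5: 0010
Mask low 3 bits: 010 = 2

2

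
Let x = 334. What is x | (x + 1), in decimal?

x = 101001110 = 334
x + 1 = 101001111
OR    = 101001111 = 335
(x | (x + 1) sets the lowest cleared bit.)

335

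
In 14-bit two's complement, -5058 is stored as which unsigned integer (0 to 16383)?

5058 in 14 bits: 01001111000010
Invert: 10110000111101
Add 1:  10110000111110 = 11326
(Check: 2^14 - 5058 = 16384 - 5058 = 11326.)

11326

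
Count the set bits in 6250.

6250 = 1100001101010
Count the 1s: 1 + 1 + 1 + 1 + 1 + 1 = 6

6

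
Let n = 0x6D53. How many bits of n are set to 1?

9

0x6D53 = 110110101010011
Count the 1s: 1 + 1 + 1 + 1 + 1 + 1 + 1 + 1 + 1 = 9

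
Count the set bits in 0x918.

0x918 = 100100011000
Count the 1s: 1 + 1 + 1 + 1 = 4

4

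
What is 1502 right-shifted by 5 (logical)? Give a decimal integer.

46

1502 = 10111011110
shift right by 5 → 00000101110 = 46
(equivalently, floor(1502 / 32))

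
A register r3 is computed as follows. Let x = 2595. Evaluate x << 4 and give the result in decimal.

2595 = 0000101000100011
shift left by 4 → 1010001000110000 = 41520
(equivalently, 2595 × 2^4 = 2595 × 16)

41520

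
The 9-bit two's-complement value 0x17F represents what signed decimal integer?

pattern = 101111111 (MSB is 1 ⇒ negative)
Invert: 010000000, add 1 → 010000001 = 129, so the value is -129.
(Equivalently: 383 - 2^9 = 383 - 512 = -129.)

-129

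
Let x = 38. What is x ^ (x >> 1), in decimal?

53

x = 100110 = 38
x>>1 = 010011
XOR  = 110101 = 53
(x ^ (x >> 1) gives the standard binary-reflected Gray code of x.)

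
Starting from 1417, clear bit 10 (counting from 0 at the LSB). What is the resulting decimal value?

393

x = 000010110001001
bit 10 is currently 1; clear it via x & ~(1 << 10) = x & ~1024
→ 000000110001001 = 393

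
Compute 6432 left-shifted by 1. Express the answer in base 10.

12864

6432 = 01100100100000
shift left by 1 → 11001001000000 = 12864
(equivalently, 6432 × 2^1 = 6432 × 2)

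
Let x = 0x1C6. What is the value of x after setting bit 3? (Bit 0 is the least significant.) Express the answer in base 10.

462

x = 00111000110
bit 3 is currently 0; set it via x | (1 << 3) = x | 8
→ 00111001110 = 462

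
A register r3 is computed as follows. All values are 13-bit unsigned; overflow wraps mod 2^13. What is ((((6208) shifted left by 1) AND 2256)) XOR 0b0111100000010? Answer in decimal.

3970

6208 = 1100001000000
→ shifted left by 1 (mod 2^13) → 1000010000000 = 4224
2256 = 0100011010000
→ AND → 0000010000000 = 128
0b0111100000010 = 0111100000010
→ XOR → 0111110000010 = 3970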